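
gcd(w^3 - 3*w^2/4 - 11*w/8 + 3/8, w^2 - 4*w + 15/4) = w - 3/2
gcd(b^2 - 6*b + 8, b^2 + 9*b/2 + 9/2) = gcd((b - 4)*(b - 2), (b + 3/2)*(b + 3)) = 1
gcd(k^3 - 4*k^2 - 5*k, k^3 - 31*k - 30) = k + 1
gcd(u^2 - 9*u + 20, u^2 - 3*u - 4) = u - 4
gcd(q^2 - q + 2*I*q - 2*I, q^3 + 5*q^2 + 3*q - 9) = q - 1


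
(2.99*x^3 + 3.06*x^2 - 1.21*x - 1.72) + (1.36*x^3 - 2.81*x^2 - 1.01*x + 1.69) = 4.35*x^3 + 0.25*x^2 - 2.22*x - 0.03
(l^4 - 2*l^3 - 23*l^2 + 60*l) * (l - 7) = l^5 - 9*l^4 - 9*l^3 + 221*l^2 - 420*l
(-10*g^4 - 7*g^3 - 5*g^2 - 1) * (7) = -70*g^4 - 49*g^3 - 35*g^2 - 7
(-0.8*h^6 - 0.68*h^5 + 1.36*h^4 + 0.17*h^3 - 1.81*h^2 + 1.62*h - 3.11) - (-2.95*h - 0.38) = -0.8*h^6 - 0.68*h^5 + 1.36*h^4 + 0.17*h^3 - 1.81*h^2 + 4.57*h - 2.73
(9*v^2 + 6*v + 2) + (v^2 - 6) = 10*v^2 + 6*v - 4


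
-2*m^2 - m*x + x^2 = (-2*m + x)*(m + x)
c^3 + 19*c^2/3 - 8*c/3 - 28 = (c - 2)*(c + 7/3)*(c + 6)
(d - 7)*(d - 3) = d^2 - 10*d + 21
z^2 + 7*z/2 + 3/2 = (z + 1/2)*(z + 3)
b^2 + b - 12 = (b - 3)*(b + 4)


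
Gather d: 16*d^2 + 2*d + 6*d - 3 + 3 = 16*d^2 + 8*d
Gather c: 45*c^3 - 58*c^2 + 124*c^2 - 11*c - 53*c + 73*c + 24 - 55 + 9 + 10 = 45*c^3 + 66*c^2 + 9*c - 12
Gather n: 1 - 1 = 0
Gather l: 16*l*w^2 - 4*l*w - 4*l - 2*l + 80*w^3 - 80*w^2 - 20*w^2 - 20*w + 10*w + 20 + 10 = l*(16*w^2 - 4*w - 6) + 80*w^3 - 100*w^2 - 10*w + 30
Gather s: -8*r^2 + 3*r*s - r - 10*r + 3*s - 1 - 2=-8*r^2 - 11*r + s*(3*r + 3) - 3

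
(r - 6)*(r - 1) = r^2 - 7*r + 6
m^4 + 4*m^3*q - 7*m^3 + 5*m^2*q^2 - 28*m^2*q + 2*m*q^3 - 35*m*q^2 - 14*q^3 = (m - 7)*(m + q)^2*(m + 2*q)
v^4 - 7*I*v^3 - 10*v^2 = v^2*(v - 5*I)*(v - 2*I)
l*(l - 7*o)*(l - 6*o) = l^3 - 13*l^2*o + 42*l*o^2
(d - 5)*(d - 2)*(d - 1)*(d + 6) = d^4 - 2*d^3 - 31*d^2 + 92*d - 60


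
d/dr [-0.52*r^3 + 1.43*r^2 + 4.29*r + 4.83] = -1.56*r^2 + 2.86*r + 4.29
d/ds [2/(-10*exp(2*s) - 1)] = 40*exp(2*s)/(10*exp(2*s) + 1)^2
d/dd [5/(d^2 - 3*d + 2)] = 5*(3 - 2*d)/(d^2 - 3*d + 2)^2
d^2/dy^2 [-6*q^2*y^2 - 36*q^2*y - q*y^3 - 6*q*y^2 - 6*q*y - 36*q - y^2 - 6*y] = -12*q^2 - 6*q*y - 12*q - 2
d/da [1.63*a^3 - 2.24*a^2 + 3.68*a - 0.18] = 4.89*a^2 - 4.48*a + 3.68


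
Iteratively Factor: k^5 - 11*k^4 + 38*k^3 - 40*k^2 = (k)*(k^4 - 11*k^3 + 38*k^2 - 40*k) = k*(k - 2)*(k^3 - 9*k^2 + 20*k) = k*(k - 5)*(k - 2)*(k^2 - 4*k) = k^2*(k - 5)*(k - 2)*(k - 4)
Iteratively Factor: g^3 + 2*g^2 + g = (g)*(g^2 + 2*g + 1) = g*(g + 1)*(g + 1)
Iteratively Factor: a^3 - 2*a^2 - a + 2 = (a + 1)*(a^2 - 3*a + 2) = (a - 2)*(a + 1)*(a - 1)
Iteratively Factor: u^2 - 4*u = (u)*(u - 4)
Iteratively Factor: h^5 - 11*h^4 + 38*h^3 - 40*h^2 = (h)*(h^4 - 11*h^3 + 38*h^2 - 40*h) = h*(h - 4)*(h^3 - 7*h^2 + 10*h) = h*(h - 5)*(h - 4)*(h^2 - 2*h) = h^2*(h - 5)*(h - 4)*(h - 2)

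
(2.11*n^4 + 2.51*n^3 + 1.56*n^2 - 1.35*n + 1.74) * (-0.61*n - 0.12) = -1.2871*n^5 - 1.7843*n^4 - 1.2528*n^3 + 0.6363*n^2 - 0.8994*n - 0.2088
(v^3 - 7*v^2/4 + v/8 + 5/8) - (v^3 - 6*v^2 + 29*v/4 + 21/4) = 17*v^2/4 - 57*v/8 - 37/8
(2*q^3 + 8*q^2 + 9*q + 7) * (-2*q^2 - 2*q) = -4*q^5 - 20*q^4 - 34*q^3 - 32*q^2 - 14*q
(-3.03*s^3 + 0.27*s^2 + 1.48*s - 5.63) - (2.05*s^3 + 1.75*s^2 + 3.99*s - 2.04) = -5.08*s^3 - 1.48*s^2 - 2.51*s - 3.59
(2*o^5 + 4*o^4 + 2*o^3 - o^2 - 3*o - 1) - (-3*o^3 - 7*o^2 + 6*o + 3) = 2*o^5 + 4*o^4 + 5*o^3 + 6*o^2 - 9*o - 4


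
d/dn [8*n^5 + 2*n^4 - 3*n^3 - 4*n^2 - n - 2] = 40*n^4 + 8*n^3 - 9*n^2 - 8*n - 1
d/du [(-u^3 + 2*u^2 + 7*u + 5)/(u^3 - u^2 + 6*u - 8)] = (-u^4 - 26*u^3 + 28*u^2 - 22*u - 86)/(u^6 - 2*u^5 + 13*u^4 - 28*u^3 + 52*u^2 - 96*u + 64)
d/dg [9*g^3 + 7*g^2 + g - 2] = 27*g^2 + 14*g + 1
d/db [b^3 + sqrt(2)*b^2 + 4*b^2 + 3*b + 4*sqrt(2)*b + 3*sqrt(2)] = 3*b^2 + 2*sqrt(2)*b + 8*b + 3 + 4*sqrt(2)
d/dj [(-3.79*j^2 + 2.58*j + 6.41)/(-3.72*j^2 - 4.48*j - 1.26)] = (26.5768*j^2 + 57.2412*j + 25.466)/(13.8384*j^4 + 33.3312*j^3 + 29.4448*j^2 + 11.2896*j + 1.5876)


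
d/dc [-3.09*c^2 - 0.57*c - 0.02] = -6.18*c - 0.57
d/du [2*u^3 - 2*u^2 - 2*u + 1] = 6*u^2 - 4*u - 2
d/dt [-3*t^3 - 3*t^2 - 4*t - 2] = -9*t^2 - 6*t - 4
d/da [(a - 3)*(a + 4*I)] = 2*a - 3 + 4*I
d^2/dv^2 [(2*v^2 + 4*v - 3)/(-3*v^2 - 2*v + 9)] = 6*(-8*v^3 - 27*v^2 - 90*v - 47)/(27*v^6 + 54*v^5 - 207*v^4 - 316*v^3 + 621*v^2 + 486*v - 729)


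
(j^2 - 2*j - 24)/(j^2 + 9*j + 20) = (j - 6)/(j + 5)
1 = 1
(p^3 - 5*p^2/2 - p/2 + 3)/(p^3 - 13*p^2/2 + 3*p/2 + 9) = (p - 2)/(p - 6)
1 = 1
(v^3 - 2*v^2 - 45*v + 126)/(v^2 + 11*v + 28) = (v^2 - 9*v + 18)/(v + 4)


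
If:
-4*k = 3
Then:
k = -3/4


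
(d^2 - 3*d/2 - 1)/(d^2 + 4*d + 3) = (d^2 - 3*d/2 - 1)/(d^2 + 4*d + 3)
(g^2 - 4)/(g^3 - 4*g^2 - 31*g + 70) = (g + 2)/(g^2 - 2*g - 35)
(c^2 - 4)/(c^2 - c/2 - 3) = 2*(c + 2)/(2*c + 3)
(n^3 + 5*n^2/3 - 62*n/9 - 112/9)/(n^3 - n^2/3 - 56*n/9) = (n + 2)/n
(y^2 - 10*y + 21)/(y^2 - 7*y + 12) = (y - 7)/(y - 4)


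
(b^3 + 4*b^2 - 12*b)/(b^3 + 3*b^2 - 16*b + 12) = b/(b - 1)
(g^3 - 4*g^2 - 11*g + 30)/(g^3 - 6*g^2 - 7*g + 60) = (g - 2)/(g - 4)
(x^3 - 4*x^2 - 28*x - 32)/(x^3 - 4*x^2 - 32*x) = (x^2 + 4*x + 4)/(x*(x + 4))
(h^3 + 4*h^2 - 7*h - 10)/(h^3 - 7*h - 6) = (h^2 + 3*h - 10)/(h^2 - h - 6)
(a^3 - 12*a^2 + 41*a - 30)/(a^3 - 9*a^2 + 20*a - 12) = (a - 5)/(a - 2)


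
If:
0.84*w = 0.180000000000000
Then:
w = 0.21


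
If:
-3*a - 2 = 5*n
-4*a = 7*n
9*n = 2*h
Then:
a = -14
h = 36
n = 8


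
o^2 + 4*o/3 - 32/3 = (o - 8/3)*(o + 4)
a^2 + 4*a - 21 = (a - 3)*(a + 7)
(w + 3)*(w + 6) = w^2 + 9*w + 18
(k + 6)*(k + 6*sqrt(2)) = k^2 + 6*k + 6*sqrt(2)*k + 36*sqrt(2)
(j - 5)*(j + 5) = j^2 - 25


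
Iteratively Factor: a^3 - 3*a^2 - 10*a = (a - 5)*(a^2 + 2*a) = (a - 5)*(a + 2)*(a)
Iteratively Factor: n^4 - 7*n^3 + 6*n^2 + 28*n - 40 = (n + 2)*(n^3 - 9*n^2 + 24*n - 20) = (n - 5)*(n + 2)*(n^2 - 4*n + 4) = (n - 5)*(n - 2)*(n + 2)*(n - 2)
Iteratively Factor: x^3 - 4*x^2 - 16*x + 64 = (x + 4)*(x^2 - 8*x + 16) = (x - 4)*(x + 4)*(x - 4)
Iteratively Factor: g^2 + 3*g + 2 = (g + 1)*(g + 2)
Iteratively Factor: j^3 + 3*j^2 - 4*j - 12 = (j - 2)*(j^2 + 5*j + 6) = (j - 2)*(j + 2)*(j + 3)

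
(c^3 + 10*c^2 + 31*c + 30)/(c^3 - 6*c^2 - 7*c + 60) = (c^2 + 7*c + 10)/(c^2 - 9*c + 20)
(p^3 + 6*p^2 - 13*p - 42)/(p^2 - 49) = (p^2 - p - 6)/(p - 7)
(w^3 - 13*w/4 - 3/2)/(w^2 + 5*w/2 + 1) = (w^2 - w/2 - 3)/(w + 2)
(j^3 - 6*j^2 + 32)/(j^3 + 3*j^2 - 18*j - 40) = (j - 4)/(j + 5)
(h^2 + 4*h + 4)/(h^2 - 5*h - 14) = (h + 2)/(h - 7)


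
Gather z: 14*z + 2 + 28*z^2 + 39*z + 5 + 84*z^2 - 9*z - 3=112*z^2 + 44*z + 4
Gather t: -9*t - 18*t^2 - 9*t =-18*t^2 - 18*t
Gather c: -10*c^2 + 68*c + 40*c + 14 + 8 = -10*c^2 + 108*c + 22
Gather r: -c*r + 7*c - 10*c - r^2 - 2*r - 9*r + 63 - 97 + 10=-3*c - r^2 + r*(-c - 11) - 24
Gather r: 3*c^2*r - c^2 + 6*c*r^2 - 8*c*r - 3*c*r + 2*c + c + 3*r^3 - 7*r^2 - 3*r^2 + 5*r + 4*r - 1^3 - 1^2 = -c^2 + 3*c + 3*r^3 + r^2*(6*c - 10) + r*(3*c^2 - 11*c + 9) - 2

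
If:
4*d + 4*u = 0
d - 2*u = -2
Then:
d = -2/3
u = 2/3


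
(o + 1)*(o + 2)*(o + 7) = o^3 + 10*o^2 + 23*o + 14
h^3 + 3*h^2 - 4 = (h - 1)*(h + 2)^2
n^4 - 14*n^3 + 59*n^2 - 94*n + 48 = (n - 8)*(n - 3)*(n - 2)*(n - 1)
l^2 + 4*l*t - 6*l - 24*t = (l - 6)*(l + 4*t)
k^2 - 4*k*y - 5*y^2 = (k - 5*y)*(k + y)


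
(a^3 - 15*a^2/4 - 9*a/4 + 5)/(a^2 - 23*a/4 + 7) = (4*a^2 + a - 5)/(4*a - 7)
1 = 1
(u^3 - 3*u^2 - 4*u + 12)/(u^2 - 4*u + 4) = (u^2 - u - 6)/(u - 2)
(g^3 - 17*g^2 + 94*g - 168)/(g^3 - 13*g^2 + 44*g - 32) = (g^2 - 13*g + 42)/(g^2 - 9*g + 8)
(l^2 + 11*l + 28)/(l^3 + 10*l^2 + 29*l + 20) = (l + 7)/(l^2 + 6*l + 5)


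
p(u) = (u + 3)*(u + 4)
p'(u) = 2*u + 7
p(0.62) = 16.72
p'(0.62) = 8.24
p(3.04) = 42.52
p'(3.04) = 13.08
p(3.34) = 46.54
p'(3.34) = 13.68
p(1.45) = 24.25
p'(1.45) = 9.90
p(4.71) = 67.15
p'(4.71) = 16.42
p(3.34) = 46.54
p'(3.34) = 13.68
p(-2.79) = 0.25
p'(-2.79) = 1.42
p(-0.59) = 8.22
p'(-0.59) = 5.82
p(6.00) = 90.00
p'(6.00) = 19.00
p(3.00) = 42.00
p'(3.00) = 13.00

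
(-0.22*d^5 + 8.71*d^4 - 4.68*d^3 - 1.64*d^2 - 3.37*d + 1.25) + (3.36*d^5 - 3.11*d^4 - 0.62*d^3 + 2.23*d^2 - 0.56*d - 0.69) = 3.14*d^5 + 5.6*d^4 - 5.3*d^3 + 0.59*d^2 - 3.93*d + 0.56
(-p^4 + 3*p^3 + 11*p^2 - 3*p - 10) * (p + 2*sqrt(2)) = -p^5 - 2*sqrt(2)*p^4 + 3*p^4 + 6*sqrt(2)*p^3 + 11*p^3 - 3*p^2 + 22*sqrt(2)*p^2 - 10*p - 6*sqrt(2)*p - 20*sqrt(2)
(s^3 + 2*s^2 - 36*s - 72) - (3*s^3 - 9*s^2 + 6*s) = -2*s^3 + 11*s^2 - 42*s - 72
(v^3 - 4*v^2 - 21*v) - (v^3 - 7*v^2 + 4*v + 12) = 3*v^2 - 25*v - 12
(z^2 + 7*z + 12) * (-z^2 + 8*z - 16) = -z^4 + z^3 + 28*z^2 - 16*z - 192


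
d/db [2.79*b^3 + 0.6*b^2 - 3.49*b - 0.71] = 8.37*b^2 + 1.2*b - 3.49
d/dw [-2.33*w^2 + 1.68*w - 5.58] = 1.68 - 4.66*w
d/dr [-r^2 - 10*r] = -2*r - 10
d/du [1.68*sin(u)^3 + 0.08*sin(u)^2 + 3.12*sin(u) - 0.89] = (5.04*sin(u)^2 + 0.16*sin(u) + 3.12)*cos(u)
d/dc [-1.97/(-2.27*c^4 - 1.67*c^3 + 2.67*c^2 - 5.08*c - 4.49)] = (-17.8876*c^3 - 9.8697*c^2 + 10.5198*c - 10.0076)/(2.27*c^4 + 1.67*c^3 - 2.67*c^2 + 5.08*c + 4.49)^2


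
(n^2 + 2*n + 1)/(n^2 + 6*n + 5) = (n + 1)/(n + 5)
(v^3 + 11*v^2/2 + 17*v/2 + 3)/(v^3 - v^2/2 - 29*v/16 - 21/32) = 16*(v^2 + 5*v + 6)/(16*v^2 - 16*v - 21)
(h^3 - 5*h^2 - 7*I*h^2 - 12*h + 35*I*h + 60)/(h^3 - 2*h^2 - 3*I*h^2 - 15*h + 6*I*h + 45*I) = (h - 4*I)/(h + 3)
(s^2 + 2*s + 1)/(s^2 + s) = (s + 1)/s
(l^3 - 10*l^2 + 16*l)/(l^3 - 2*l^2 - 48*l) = (l - 2)/(l + 6)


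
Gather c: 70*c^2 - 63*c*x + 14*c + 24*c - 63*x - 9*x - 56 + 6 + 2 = 70*c^2 + c*(38 - 63*x) - 72*x - 48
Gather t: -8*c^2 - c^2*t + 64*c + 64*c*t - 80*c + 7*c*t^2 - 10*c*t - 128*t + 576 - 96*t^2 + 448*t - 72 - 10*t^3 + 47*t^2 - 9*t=-8*c^2 - 16*c - 10*t^3 + t^2*(7*c - 49) + t*(-c^2 + 54*c + 311) + 504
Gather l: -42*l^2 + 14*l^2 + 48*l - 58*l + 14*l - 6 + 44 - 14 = -28*l^2 + 4*l + 24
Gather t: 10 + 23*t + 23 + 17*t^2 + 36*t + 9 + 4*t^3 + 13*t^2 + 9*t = 4*t^3 + 30*t^2 + 68*t + 42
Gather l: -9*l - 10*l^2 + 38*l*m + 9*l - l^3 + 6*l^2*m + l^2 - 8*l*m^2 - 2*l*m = -l^3 + l^2*(6*m - 9) + l*(-8*m^2 + 36*m)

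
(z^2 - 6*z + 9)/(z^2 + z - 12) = (z - 3)/(z + 4)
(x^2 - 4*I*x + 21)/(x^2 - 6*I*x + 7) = (x + 3*I)/(x + I)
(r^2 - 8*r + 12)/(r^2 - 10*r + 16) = (r - 6)/(r - 8)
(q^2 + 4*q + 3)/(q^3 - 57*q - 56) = (q + 3)/(q^2 - q - 56)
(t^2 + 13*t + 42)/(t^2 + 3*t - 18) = (t + 7)/(t - 3)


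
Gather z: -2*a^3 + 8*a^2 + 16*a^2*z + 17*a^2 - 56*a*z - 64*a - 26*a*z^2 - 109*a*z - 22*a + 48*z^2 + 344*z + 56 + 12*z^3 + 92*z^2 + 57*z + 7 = -2*a^3 + 25*a^2 - 86*a + 12*z^3 + z^2*(140 - 26*a) + z*(16*a^2 - 165*a + 401) + 63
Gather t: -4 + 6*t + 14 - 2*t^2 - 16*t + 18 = -2*t^2 - 10*t + 28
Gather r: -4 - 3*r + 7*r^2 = 7*r^2 - 3*r - 4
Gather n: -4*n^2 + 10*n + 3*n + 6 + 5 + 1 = -4*n^2 + 13*n + 12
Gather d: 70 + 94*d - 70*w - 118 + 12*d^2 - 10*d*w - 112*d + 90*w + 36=12*d^2 + d*(-10*w - 18) + 20*w - 12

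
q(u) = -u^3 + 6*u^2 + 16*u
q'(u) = -3*u^2 + 12*u + 16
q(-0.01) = -0.16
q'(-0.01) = 15.88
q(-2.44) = 11.21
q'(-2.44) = -31.14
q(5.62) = 101.92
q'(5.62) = -11.31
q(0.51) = 9.59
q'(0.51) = 21.34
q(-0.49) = -6.28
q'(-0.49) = 9.40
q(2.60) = 64.58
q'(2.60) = 26.92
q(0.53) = 10.02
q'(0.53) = 21.52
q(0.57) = 10.88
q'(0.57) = 21.87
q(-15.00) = 4485.00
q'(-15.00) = -839.00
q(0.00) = 0.00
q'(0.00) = 16.00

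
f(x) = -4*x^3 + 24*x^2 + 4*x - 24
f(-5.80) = 1540.61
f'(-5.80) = -678.08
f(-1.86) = 77.33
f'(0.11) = 9.13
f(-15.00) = 18816.00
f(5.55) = 53.64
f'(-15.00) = -3416.00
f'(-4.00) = -380.00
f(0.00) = -24.00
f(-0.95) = -2.71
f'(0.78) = 34.14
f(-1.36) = 25.01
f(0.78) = -8.18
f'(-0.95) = -52.43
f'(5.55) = -99.23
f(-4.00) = 600.00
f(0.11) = -23.27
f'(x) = -12*x^2 + 48*x + 4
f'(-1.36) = -83.48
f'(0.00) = 4.00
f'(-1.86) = -126.80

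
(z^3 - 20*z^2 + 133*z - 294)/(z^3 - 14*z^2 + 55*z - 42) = (z - 7)/(z - 1)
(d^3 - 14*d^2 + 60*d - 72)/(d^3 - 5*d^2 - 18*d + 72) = (d^2 - 8*d + 12)/(d^2 + d - 12)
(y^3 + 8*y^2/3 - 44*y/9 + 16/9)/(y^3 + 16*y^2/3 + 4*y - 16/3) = (y - 2/3)/(y + 2)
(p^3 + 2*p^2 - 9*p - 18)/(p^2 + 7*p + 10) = (p^2 - 9)/(p + 5)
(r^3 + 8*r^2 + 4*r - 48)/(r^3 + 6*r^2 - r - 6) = (r^2 + 2*r - 8)/(r^2 - 1)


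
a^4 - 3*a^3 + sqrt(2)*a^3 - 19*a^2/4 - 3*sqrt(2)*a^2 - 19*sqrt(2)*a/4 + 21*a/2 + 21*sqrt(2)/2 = (a - 7/2)*(a - 3/2)*(a + 2)*(a + sqrt(2))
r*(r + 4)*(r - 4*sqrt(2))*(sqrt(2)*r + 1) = sqrt(2)*r^4 - 7*r^3 + 4*sqrt(2)*r^3 - 28*r^2 - 4*sqrt(2)*r^2 - 16*sqrt(2)*r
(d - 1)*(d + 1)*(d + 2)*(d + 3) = d^4 + 5*d^3 + 5*d^2 - 5*d - 6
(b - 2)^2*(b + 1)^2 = b^4 - 2*b^3 - 3*b^2 + 4*b + 4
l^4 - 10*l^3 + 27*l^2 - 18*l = l*(l - 6)*(l - 3)*(l - 1)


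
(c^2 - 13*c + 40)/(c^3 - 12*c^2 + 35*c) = (c - 8)/(c*(c - 7))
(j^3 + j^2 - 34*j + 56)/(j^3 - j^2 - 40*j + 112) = (j - 2)/(j - 4)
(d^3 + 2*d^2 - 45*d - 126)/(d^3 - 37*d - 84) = (d + 6)/(d + 4)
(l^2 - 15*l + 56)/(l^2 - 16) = (l^2 - 15*l + 56)/(l^2 - 16)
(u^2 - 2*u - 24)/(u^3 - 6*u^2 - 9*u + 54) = (u + 4)/(u^2 - 9)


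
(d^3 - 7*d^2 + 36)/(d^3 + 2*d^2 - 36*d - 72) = (d - 3)/(d + 6)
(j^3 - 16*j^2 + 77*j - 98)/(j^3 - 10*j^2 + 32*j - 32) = (j^2 - 14*j + 49)/(j^2 - 8*j + 16)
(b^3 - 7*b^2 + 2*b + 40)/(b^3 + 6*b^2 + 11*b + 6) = (b^2 - 9*b + 20)/(b^2 + 4*b + 3)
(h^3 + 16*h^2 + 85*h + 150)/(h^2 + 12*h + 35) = (h^2 + 11*h + 30)/(h + 7)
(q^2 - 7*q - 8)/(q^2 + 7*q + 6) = (q - 8)/(q + 6)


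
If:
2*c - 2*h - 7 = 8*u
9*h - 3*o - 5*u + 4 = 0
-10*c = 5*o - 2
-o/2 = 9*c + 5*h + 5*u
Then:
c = 697/770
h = -431/385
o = -543/385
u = -142/385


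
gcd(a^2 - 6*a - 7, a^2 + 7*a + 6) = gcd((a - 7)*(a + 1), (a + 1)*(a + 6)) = a + 1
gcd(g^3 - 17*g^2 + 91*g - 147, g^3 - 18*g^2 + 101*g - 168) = g^2 - 10*g + 21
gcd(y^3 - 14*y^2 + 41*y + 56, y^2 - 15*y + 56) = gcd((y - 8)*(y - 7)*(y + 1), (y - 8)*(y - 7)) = y^2 - 15*y + 56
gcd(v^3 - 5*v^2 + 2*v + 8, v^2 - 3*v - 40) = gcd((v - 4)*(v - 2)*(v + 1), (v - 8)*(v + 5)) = 1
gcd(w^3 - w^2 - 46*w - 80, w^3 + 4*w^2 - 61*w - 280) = w^2 - 3*w - 40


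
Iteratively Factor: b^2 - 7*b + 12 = (b - 4)*(b - 3)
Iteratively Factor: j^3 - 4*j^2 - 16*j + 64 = (j - 4)*(j^2 - 16) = (j - 4)^2*(j + 4)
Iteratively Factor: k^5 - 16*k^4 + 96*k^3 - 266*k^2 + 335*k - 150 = (k - 5)*(k^4 - 11*k^3 + 41*k^2 - 61*k + 30) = (k - 5)*(k - 1)*(k^3 - 10*k^2 + 31*k - 30) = (k - 5)^2*(k - 1)*(k^2 - 5*k + 6) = (k - 5)^2*(k - 3)*(k - 1)*(k - 2)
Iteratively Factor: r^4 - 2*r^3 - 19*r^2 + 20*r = (r - 5)*(r^3 + 3*r^2 - 4*r) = r*(r - 5)*(r^2 + 3*r - 4) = r*(r - 5)*(r - 1)*(r + 4)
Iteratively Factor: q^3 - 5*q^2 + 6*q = (q - 3)*(q^2 - 2*q) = (q - 3)*(q - 2)*(q)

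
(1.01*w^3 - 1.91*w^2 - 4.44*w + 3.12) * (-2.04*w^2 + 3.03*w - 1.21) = -2.0604*w^5 + 6.9567*w^4 + 2.0482*w^3 - 17.5069*w^2 + 14.826*w - 3.7752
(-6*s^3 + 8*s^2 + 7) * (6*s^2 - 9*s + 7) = -36*s^5 + 102*s^4 - 114*s^3 + 98*s^2 - 63*s + 49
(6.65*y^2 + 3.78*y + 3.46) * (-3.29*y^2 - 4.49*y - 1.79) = -21.8785*y^4 - 42.2947*y^3 - 40.2591*y^2 - 22.3016*y - 6.1934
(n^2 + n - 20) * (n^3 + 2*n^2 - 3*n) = n^5 + 3*n^4 - 21*n^3 - 43*n^2 + 60*n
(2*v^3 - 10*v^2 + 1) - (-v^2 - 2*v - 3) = 2*v^3 - 9*v^2 + 2*v + 4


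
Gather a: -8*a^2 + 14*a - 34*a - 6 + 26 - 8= -8*a^2 - 20*a + 12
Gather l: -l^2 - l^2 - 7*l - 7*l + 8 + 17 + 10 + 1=-2*l^2 - 14*l + 36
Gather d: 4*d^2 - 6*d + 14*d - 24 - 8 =4*d^2 + 8*d - 32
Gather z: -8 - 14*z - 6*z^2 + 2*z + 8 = -6*z^2 - 12*z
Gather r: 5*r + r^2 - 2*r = r^2 + 3*r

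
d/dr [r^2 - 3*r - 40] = 2*r - 3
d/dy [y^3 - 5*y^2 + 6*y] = 3*y^2 - 10*y + 6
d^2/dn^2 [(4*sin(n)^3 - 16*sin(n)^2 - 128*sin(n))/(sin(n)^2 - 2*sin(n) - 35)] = 4*(-sin(n)^7 + 6*sin(n)^6 + 94*sin(n)^5 - 130*sin(n)^4 - 3467*sin(n)^3 + 16940*sin(n)^2 + 39830*sin(n) - 5320)/((sin(n) - 7)^3*(sin(n) + 5)^3)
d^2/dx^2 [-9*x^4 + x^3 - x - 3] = 6*x*(1 - 18*x)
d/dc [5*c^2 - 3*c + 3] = 10*c - 3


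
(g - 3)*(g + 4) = g^2 + g - 12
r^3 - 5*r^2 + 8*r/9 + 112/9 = (r - 4)*(r - 7/3)*(r + 4/3)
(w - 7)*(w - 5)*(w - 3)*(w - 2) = w^4 - 17*w^3 + 101*w^2 - 247*w + 210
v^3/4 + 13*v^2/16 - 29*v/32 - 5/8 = (v/4 + 1)*(v - 5/4)*(v + 1/2)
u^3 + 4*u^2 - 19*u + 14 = (u - 2)*(u - 1)*(u + 7)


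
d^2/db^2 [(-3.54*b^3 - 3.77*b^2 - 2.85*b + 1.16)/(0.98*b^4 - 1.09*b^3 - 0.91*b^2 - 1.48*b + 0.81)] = (-6.79963200000002*b^9 - 21.724248*b^8 - 27.624828*b^7 - 9.55041799999995*b^6 - 6.15057000000002*b^5 + 26.962254*b^4 + 4.230188*b^3 - 15.464118*b^2 - 11.021262*b - 4.988354)/(0.941192*b^12 - 3.140508*b^11 + 0.871122*b^10 + 0.273167000000002*b^9 + 11.010489*b^8 - 5.255319*b^7 - 4.568932*b^6 - 13.067682*b^5 + 5.801577*b^4 + 1.158209*b^3 + 3.531519*b^2 - 2.913084*b + 0.531441)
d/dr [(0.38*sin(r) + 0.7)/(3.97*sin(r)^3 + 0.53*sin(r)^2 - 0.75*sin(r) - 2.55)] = (-3.0049*sin(r) + 0.7543*sin(3*r) + 4.2692*cos(2*r) - 4.7132)*cos(r)/(3.97*sin(r)^3 + 0.53*sin(r)^2 - 0.75*sin(r) - 2.55)^2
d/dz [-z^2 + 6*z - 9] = 6 - 2*z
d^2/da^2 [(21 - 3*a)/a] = 42/a^3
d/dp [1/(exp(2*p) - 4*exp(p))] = 2*(2 - exp(p))*exp(-p)/(exp(p) - 4)^2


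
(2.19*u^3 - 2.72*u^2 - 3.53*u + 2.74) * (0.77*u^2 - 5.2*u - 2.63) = 1.6863*u^5 - 13.4824*u^4 + 5.6662*u^3 + 27.6194*u^2 - 4.9641*u - 7.2062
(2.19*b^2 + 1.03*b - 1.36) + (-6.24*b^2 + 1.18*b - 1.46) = -4.05*b^2 + 2.21*b - 2.82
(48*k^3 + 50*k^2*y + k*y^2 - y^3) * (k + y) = 48*k^4 + 98*k^3*y + 51*k^2*y^2 - y^4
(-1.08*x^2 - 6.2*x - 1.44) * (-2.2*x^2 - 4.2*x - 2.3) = 2.376*x^4 + 18.176*x^3 + 31.692*x^2 + 20.308*x + 3.312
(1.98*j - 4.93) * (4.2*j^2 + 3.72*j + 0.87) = 8.316*j^3 - 13.3404*j^2 - 16.617*j - 4.2891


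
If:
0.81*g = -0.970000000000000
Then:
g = -1.20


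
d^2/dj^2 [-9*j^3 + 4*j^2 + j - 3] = 8 - 54*j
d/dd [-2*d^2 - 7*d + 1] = -4*d - 7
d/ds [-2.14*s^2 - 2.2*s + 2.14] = -4.28*s - 2.2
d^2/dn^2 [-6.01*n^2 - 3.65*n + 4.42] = -12.0200000000000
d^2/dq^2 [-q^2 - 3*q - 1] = -2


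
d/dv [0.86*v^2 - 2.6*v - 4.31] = 1.72*v - 2.6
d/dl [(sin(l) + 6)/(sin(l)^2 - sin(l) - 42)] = -cos(l)/(sin(l) - 7)^2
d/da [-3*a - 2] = -3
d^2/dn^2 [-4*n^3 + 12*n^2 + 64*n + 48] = 24 - 24*n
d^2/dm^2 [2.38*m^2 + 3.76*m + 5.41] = 4.76000000000000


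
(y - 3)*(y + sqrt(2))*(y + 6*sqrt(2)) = y^3 - 3*y^2 + 7*sqrt(2)*y^2 - 21*sqrt(2)*y + 12*y - 36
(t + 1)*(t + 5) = t^2 + 6*t + 5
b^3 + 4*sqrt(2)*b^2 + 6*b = b*(b + sqrt(2))*(b + 3*sqrt(2))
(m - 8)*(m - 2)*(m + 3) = m^3 - 7*m^2 - 14*m + 48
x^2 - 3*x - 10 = (x - 5)*(x + 2)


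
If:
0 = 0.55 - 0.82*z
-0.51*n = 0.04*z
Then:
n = -0.05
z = 0.67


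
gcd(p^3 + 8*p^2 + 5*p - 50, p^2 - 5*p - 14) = 1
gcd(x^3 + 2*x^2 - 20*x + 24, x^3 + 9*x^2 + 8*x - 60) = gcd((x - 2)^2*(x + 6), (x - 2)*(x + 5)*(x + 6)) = x^2 + 4*x - 12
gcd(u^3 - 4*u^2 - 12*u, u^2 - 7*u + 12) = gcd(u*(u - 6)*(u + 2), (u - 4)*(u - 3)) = 1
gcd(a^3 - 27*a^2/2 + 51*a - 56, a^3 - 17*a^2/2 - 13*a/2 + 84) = a^2 - 23*a/2 + 28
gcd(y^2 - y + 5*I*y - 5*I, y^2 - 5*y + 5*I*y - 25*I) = y + 5*I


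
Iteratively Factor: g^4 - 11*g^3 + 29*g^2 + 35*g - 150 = (g - 5)*(g^3 - 6*g^2 - g + 30) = (g - 5)*(g - 3)*(g^2 - 3*g - 10) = (g - 5)*(g - 3)*(g + 2)*(g - 5)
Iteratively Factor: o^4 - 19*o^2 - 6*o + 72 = (o - 2)*(o^3 + 2*o^2 - 15*o - 36) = (o - 4)*(o - 2)*(o^2 + 6*o + 9) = (o - 4)*(o - 2)*(o + 3)*(o + 3)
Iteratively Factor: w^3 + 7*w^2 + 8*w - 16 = (w - 1)*(w^2 + 8*w + 16) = (w - 1)*(w + 4)*(w + 4)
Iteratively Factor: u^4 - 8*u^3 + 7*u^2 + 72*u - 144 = (u - 4)*(u^3 - 4*u^2 - 9*u + 36) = (u - 4)*(u - 3)*(u^2 - u - 12) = (u - 4)^2*(u - 3)*(u + 3)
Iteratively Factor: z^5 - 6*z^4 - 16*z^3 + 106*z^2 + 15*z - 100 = (z + 1)*(z^4 - 7*z^3 - 9*z^2 + 115*z - 100) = (z - 1)*(z + 1)*(z^3 - 6*z^2 - 15*z + 100) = (z - 5)*(z - 1)*(z + 1)*(z^2 - z - 20) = (z - 5)*(z - 1)*(z + 1)*(z + 4)*(z - 5)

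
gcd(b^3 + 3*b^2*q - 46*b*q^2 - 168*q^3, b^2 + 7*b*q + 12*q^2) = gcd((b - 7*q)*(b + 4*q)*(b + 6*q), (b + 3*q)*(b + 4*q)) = b + 4*q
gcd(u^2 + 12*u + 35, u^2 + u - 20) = u + 5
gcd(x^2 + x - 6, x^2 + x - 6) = x^2 + x - 6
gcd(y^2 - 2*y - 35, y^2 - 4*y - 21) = y - 7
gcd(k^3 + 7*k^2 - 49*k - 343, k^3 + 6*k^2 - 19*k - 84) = k + 7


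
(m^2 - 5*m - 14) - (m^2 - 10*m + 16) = 5*m - 30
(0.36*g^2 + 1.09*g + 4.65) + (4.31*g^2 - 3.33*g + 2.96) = 4.67*g^2 - 2.24*g + 7.61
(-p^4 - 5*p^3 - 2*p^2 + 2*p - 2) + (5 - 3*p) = -p^4 - 5*p^3 - 2*p^2 - p + 3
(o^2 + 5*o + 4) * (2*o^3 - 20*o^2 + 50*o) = 2*o^5 - 10*o^4 - 42*o^3 + 170*o^2 + 200*o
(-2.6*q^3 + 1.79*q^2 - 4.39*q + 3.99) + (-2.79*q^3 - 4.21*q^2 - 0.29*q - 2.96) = -5.39*q^3 - 2.42*q^2 - 4.68*q + 1.03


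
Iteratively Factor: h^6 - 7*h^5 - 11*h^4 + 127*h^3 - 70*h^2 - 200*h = (h + 4)*(h^5 - 11*h^4 + 33*h^3 - 5*h^2 - 50*h) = (h - 5)*(h + 4)*(h^4 - 6*h^3 + 3*h^2 + 10*h) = (h - 5)^2*(h + 4)*(h^3 - h^2 - 2*h) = h*(h - 5)^2*(h + 4)*(h^2 - h - 2) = h*(h - 5)^2*(h - 2)*(h + 4)*(h + 1)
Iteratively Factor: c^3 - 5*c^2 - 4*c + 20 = (c - 2)*(c^2 - 3*c - 10) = (c - 2)*(c + 2)*(c - 5)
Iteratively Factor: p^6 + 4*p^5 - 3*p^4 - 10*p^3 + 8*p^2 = (p + 4)*(p^5 - 3*p^3 + 2*p^2) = p*(p + 4)*(p^4 - 3*p^2 + 2*p) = p*(p + 2)*(p + 4)*(p^3 - 2*p^2 + p) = p*(p - 1)*(p + 2)*(p + 4)*(p^2 - p) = p^2*(p - 1)*(p + 2)*(p + 4)*(p - 1)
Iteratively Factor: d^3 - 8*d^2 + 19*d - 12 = (d - 3)*(d^2 - 5*d + 4) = (d - 4)*(d - 3)*(d - 1)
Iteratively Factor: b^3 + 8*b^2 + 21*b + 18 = (b + 2)*(b^2 + 6*b + 9) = (b + 2)*(b + 3)*(b + 3)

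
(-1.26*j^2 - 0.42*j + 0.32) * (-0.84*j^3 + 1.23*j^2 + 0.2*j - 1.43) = 1.0584*j^5 - 1.197*j^4 - 1.0374*j^3 + 2.1114*j^2 + 0.6646*j - 0.4576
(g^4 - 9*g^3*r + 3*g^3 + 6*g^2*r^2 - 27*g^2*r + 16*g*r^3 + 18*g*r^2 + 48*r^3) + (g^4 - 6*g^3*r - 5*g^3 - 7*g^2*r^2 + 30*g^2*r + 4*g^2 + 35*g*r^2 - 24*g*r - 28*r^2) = 2*g^4 - 15*g^3*r - 2*g^3 - g^2*r^2 + 3*g^2*r + 4*g^2 + 16*g*r^3 + 53*g*r^2 - 24*g*r + 48*r^3 - 28*r^2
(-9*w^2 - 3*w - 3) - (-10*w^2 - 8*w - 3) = w^2 + 5*w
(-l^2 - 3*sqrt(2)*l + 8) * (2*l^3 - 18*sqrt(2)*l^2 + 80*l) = -2*l^5 + 12*sqrt(2)*l^4 + 44*l^3 - 384*sqrt(2)*l^2 + 640*l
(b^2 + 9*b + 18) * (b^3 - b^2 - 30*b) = b^5 + 8*b^4 - 21*b^3 - 288*b^2 - 540*b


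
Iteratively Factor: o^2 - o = (o)*(o - 1)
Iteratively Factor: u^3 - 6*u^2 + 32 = (u - 4)*(u^2 - 2*u - 8) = (u - 4)*(u + 2)*(u - 4)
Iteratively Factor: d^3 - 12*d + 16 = (d - 2)*(d^2 + 2*d - 8) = (d - 2)*(d + 4)*(d - 2)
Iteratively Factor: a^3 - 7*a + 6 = (a - 2)*(a^2 + 2*a - 3) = (a - 2)*(a + 3)*(a - 1)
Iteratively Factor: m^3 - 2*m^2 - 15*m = (m - 5)*(m^2 + 3*m) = m*(m - 5)*(m + 3)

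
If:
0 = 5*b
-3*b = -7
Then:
No Solution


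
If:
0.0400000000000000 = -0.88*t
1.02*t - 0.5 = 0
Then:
No Solution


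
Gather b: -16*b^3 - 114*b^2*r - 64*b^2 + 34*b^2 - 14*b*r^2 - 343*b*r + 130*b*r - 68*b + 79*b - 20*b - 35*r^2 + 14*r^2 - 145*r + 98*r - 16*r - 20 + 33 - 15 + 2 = -16*b^3 + b^2*(-114*r - 30) + b*(-14*r^2 - 213*r - 9) - 21*r^2 - 63*r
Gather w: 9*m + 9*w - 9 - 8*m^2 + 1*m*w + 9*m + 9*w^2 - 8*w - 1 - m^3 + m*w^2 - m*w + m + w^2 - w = -m^3 - 8*m^2 + 19*m + w^2*(m + 10) - 10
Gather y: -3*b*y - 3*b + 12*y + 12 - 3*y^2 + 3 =-3*b - 3*y^2 + y*(12 - 3*b) + 15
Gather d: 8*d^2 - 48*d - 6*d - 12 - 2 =8*d^2 - 54*d - 14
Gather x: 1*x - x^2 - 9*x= -x^2 - 8*x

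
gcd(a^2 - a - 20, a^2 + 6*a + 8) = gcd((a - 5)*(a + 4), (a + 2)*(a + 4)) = a + 4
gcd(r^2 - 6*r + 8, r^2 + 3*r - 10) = r - 2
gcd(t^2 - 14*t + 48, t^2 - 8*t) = t - 8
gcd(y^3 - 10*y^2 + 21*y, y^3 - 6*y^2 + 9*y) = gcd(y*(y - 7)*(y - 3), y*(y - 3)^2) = y^2 - 3*y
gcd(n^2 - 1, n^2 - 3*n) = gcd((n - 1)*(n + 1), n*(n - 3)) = 1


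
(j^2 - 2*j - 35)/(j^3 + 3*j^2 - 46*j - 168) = (j + 5)/(j^2 + 10*j + 24)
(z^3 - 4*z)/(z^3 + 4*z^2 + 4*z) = (z - 2)/(z + 2)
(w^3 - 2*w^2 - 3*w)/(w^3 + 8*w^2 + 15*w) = (w^2 - 2*w - 3)/(w^2 + 8*w + 15)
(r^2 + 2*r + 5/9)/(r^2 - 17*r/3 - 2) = (r + 5/3)/(r - 6)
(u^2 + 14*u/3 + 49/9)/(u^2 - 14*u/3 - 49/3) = (u + 7/3)/(u - 7)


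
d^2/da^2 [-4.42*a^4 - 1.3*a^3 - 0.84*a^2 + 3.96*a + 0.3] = -53.04*a^2 - 7.8*a - 1.68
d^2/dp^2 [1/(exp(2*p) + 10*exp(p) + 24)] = 2*(4*(exp(p) + 5)^2*exp(p) - (2*exp(p) + 5)*(exp(2*p) + 10*exp(p) + 24))*exp(p)/(exp(2*p) + 10*exp(p) + 24)^3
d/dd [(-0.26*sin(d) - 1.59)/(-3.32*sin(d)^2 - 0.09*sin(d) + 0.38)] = (-10.5576*sin(d) + 0.4316*cos(2*d) - 0.6735)*cos(d)/(3.32*sin(d)^2 + 0.09*sin(d) - 0.38)^2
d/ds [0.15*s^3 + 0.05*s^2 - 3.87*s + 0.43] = 0.45*s^2 + 0.1*s - 3.87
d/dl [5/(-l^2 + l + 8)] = 5*(2*l - 1)/(-l^2 + l + 8)^2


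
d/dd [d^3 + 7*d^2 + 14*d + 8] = 3*d^2 + 14*d + 14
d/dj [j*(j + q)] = 2*j + q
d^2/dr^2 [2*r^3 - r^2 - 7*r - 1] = 12*r - 2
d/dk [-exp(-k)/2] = exp(-k)/2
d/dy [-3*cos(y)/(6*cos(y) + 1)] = 3*sin(y)/(6*cos(y) + 1)^2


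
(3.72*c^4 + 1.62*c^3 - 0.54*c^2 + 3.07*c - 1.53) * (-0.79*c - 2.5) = -2.9388*c^5 - 10.5798*c^4 - 3.6234*c^3 - 1.0753*c^2 - 6.4663*c + 3.825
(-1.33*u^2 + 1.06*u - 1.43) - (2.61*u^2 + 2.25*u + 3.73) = -3.94*u^2 - 1.19*u - 5.16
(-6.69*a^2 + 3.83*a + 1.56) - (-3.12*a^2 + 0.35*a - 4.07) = -3.57*a^2 + 3.48*a + 5.63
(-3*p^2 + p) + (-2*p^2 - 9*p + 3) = -5*p^2 - 8*p + 3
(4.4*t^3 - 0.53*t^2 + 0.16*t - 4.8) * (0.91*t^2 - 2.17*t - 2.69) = 4.004*t^5 - 10.0303*t^4 - 10.5403*t^3 - 3.2895*t^2 + 9.9856*t + 12.912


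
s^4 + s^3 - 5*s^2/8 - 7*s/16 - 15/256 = (s - 3/4)*(s + 1/4)^2*(s + 5/4)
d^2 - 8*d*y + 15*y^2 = (d - 5*y)*(d - 3*y)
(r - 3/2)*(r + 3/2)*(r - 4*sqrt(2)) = r^3 - 4*sqrt(2)*r^2 - 9*r/4 + 9*sqrt(2)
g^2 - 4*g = g*(g - 4)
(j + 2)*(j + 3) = j^2 + 5*j + 6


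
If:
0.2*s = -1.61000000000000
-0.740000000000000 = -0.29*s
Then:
No Solution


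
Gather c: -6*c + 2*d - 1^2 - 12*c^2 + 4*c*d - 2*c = -12*c^2 + c*(4*d - 8) + 2*d - 1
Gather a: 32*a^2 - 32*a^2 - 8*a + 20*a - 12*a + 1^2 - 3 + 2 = 0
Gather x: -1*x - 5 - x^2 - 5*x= -x^2 - 6*x - 5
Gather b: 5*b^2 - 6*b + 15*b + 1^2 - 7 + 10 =5*b^2 + 9*b + 4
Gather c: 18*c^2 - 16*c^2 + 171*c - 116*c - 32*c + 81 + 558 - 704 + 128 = 2*c^2 + 23*c + 63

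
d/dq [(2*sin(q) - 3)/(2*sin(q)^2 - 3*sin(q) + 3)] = (-4*sin(q)^2 + 12*sin(q) - 3)*cos(q)/(-3*sin(q) - cos(2*q) + 4)^2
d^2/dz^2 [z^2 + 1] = 2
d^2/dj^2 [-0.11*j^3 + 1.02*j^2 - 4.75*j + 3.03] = 2.04 - 0.66*j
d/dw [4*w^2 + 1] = 8*w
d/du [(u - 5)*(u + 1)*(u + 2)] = 3*u^2 - 4*u - 13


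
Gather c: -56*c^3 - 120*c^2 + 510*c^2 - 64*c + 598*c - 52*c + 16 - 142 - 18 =-56*c^3 + 390*c^2 + 482*c - 144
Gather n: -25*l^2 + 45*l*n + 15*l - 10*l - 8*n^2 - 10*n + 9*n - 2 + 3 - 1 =-25*l^2 + 5*l - 8*n^2 + n*(45*l - 1)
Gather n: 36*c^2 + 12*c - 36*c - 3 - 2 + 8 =36*c^2 - 24*c + 3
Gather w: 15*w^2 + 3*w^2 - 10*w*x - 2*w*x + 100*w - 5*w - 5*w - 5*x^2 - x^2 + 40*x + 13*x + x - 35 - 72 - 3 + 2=18*w^2 + w*(90 - 12*x) - 6*x^2 + 54*x - 108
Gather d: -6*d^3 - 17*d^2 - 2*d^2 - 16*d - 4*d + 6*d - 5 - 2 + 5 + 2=-6*d^3 - 19*d^2 - 14*d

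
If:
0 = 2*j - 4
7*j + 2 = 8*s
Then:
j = 2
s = 2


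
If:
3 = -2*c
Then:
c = -3/2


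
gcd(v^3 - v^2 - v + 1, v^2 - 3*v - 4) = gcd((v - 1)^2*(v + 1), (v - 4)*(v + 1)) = v + 1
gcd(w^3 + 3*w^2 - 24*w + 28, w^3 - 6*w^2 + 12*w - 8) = w^2 - 4*w + 4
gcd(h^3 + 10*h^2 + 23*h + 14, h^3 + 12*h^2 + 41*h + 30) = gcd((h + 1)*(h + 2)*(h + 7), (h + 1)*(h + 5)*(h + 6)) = h + 1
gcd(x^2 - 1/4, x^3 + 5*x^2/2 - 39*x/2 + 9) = x - 1/2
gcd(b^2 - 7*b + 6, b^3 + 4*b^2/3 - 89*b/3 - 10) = 1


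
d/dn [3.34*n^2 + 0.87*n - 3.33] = 6.68*n + 0.87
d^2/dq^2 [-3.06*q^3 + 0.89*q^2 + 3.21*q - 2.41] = 1.78 - 18.36*q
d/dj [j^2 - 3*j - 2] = 2*j - 3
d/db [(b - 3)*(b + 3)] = 2*b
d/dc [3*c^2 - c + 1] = 6*c - 1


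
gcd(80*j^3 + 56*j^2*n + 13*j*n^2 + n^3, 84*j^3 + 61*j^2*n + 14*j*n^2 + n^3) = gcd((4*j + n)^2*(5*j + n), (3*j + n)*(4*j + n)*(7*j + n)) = 4*j + n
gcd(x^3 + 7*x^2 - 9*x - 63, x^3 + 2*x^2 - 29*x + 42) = x^2 + 4*x - 21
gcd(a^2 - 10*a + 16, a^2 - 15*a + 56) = a - 8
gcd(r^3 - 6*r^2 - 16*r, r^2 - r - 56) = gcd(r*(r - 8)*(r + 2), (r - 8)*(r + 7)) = r - 8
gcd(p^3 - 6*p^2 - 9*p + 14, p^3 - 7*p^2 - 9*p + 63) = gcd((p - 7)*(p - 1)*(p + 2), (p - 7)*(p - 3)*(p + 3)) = p - 7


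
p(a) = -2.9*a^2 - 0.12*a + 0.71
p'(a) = -5.8*a - 0.12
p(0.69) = -0.75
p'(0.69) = -4.12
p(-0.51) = 0.02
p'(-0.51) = 2.84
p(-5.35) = -81.65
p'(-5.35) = 30.91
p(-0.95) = -1.79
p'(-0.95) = 5.39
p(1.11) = -3.00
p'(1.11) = -6.56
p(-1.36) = -4.49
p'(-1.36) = 7.77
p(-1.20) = -3.32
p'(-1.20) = 6.84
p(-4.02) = -45.67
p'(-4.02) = 23.20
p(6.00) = -104.41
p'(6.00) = -34.92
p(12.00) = -418.33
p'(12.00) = -69.72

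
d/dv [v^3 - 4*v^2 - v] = 3*v^2 - 8*v - 1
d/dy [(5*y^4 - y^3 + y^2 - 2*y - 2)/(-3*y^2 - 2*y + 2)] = (-30*y^5 - 27*y^4 + 44*y^3 - 14*y^2 - 8*y - 8)/(9*y^4 + 12*y^3 - 8*y^2 - 8*y + 4)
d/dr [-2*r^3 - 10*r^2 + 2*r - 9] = -6*r^2 - 20*r + 2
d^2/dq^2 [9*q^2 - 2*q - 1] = 18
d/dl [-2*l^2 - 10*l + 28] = -4*l - 10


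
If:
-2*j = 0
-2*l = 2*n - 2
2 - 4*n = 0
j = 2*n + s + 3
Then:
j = 0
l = 1/2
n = 1/2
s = -4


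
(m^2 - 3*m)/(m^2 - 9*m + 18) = m/(m - 6)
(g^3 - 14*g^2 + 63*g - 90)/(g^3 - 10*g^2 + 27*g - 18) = (g - 5)/(g - 1)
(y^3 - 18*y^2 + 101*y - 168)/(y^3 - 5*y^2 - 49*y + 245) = (y^2 - 11*y + 24)/(y^2 + 2*y - 35)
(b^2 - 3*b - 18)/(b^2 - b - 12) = (b - 6)/(b - 4)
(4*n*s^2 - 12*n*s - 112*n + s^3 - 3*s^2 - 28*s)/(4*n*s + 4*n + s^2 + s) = (s^2 - 3*s - 28)/(s + 1)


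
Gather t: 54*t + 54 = 54*t + 54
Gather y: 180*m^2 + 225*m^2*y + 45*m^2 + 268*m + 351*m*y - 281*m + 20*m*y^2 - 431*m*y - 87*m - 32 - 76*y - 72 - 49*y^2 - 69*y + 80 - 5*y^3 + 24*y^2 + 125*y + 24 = 225*m^2 - 100*m - 5*y^3 + y^2*(20*m - 25) + y*(225*m^2 - 80*m - 20)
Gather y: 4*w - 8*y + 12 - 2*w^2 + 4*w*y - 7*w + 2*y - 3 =-2*w^2 - 3*w + y*(4*w - 6) + 9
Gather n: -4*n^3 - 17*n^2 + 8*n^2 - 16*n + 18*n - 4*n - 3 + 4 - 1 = -4*n^3 - 9*n^2 - 2*n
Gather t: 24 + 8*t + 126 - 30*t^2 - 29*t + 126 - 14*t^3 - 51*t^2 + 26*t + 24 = -14*t^3 - 81*t^2 + 5*t + 300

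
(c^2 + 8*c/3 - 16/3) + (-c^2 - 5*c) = -7*c/3 - 16/3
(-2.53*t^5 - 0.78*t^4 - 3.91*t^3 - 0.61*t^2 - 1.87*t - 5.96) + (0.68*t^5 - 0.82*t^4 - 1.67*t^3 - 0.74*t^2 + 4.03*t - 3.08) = -1.85*t^5 - 1.6*t^4 - 5.58*t^3 - 1.35*t^2 + 2.16*t - 9.04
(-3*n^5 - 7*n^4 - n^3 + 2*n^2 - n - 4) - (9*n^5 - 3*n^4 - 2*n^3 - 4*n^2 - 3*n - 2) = -12*n^5 - 4*n^4 + n^3 + 6*n^2 + 2*n - 2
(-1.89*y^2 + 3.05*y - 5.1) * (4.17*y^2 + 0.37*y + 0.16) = -7.8813*y^4 + 12.0192*y^3 - 20.4409*y^2 - 1.399*y - 0.816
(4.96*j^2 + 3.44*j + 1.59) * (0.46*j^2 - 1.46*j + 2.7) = 2.2816*j^4 - 5.6592*j^3 + 9.101*j^2 + 6.9666*j + 4.293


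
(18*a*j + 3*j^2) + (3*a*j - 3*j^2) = 21*a*j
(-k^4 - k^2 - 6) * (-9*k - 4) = 9*k^5 + 4*k^4 + 9*k^3 + 4*k^2 + 54*k + 24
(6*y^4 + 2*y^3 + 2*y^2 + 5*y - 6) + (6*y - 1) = 6*y^4 + 2*y^3 + 2*y^2 + 11*y - 7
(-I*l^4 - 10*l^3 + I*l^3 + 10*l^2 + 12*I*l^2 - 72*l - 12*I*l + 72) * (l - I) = -I*l^5 - 11*l^4 + I*l^4 + 11*l^3 + 22*I*l^3 - 60*l^2 - 22*I*l^2 + 60*l + 72*I*l - 72*I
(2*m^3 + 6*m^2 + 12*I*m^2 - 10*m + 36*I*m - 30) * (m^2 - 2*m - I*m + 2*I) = 2*m^5 + 2*m^4 + 10*I*m^4 - 10*m^3 + 10*I*m^3 + 2*m^2 - 50*I*m^2 - 12*m + 10*I*m - 60*I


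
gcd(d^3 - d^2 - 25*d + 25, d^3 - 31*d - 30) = d + 5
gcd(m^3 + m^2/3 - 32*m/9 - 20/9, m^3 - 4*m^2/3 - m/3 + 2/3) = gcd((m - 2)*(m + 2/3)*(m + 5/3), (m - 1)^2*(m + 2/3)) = m + 2/3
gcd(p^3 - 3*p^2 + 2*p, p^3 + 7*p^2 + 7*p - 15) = p - 1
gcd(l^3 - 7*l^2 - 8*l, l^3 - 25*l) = l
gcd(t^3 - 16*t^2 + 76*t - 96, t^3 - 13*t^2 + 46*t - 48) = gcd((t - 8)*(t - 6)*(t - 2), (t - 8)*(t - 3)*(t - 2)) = t^2 - 10*t + 16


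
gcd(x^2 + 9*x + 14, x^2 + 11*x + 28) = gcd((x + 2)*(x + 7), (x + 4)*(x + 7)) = x + 7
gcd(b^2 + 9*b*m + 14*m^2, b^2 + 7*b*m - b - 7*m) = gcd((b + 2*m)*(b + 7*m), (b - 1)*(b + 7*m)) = b + 7*m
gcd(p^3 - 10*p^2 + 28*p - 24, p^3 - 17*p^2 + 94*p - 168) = p - 6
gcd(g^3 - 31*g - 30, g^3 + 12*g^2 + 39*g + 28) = g + 1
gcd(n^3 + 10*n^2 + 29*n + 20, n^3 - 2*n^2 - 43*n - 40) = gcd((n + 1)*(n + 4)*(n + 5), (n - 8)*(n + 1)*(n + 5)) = n^2 + 6*n + 5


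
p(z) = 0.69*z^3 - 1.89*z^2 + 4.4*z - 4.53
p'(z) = 2.07*z^2 - 3.78*z + 4.4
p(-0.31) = -6.10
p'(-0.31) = 5.77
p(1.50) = 0.15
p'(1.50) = 3.39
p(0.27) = -3.47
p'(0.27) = 3.53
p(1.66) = 0.72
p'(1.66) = 3.83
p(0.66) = -2.25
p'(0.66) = 2.81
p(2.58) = 6.09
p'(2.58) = 8.43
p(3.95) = 25.89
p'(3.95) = 21.77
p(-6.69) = -325.15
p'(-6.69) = 122.33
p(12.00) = 968.43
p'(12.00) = 257.12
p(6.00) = 102.87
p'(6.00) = 56.24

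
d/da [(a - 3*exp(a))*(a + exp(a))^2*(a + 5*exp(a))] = 4*a^3*exp(a) + 4*a^3 - 20*a^2*exp(2*a) + 12*a^2*exp(a) - 84*a*exp(3*a) - 20*a*exp(2*a) - 60*exp(4*a) - 28*exp(3*a)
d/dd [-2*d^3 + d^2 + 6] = 2*d*(1 - 3*d)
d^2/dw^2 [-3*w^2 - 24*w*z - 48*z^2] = -6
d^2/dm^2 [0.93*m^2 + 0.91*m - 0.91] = 1.86000000000000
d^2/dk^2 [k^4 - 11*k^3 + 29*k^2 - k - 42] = 12*k^2 - 66*k + 58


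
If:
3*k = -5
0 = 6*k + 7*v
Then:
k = -5/3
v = 10/7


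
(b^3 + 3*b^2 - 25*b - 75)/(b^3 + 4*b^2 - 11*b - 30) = (b^2 - 2*b - 15)/(b^2 - b - 6)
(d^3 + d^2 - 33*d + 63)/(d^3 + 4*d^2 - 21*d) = (d - 3)/d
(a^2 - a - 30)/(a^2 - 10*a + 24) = (a + 5)/(a - 4)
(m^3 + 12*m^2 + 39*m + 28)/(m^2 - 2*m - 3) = (m^2 + 11*m + 28)/(m - 3)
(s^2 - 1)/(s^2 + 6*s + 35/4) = 4*(s^2 - 1)/(4*s^2 + 24*s + 35)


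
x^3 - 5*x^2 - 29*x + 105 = (x - 7)*(x - 3)*(x + 5)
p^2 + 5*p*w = p*(p + 5*w)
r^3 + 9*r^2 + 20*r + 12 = (r + 1)*(r + 2)*(r + 6)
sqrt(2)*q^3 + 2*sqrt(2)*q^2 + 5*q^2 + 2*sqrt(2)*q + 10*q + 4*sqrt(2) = (q + 2)*(q + 2*sqrt(2))*(sqrt(2)*q + 1)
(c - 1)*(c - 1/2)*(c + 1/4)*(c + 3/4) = c^4 - c^3/2 - 13*c^2/16 + 7*c/32 + 3/32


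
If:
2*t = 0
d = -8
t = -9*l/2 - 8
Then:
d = -8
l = -16/9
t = 0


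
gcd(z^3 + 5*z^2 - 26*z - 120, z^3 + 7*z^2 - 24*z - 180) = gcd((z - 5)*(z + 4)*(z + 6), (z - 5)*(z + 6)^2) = z^2 + z - 30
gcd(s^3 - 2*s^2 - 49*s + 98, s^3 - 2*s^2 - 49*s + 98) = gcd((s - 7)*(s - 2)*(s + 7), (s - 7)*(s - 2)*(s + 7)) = s^3 - 2*s^2 - 49*s + 98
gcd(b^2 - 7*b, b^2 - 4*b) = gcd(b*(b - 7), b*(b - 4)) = b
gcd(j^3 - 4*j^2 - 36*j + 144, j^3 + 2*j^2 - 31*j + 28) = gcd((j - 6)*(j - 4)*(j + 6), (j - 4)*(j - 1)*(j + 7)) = j - 4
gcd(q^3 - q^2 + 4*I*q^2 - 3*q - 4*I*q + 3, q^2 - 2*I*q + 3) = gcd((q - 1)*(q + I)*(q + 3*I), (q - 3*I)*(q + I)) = q + I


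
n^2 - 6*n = n*(n - 6)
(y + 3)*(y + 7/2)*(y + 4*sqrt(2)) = y^3 + 4*sqrt(2)*y^2 + 13*y^2/2 + 21*y/2 + 26*sqrt(2)*y + 42*sqrt(2)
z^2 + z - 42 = (z - 6)*(z + 7)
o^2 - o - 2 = (o - 2)*(o + 1)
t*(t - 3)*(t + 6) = t^3 + 3*t^2 - 18*t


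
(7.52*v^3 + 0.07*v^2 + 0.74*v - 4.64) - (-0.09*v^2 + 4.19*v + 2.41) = 7.52*v^3 + 0.16*v^2 - 3.45*v - 7.05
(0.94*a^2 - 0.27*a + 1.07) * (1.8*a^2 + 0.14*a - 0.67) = 1.692*a^4 - 0.3544*a^3 + 1.2584*a^2 + 0.3307*a - 0.7169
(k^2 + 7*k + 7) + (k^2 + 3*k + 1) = 2*k^2 + 10*k + 8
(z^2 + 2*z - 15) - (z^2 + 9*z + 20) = -7*z - 35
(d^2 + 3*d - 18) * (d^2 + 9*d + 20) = d^4 + 12*d^3 + 29*d^2 - 102*d - 360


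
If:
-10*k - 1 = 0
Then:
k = -1/10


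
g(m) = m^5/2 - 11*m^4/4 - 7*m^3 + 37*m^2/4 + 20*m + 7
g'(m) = 5*m^4/2 - 11*m^3 - 21*m^2 + 37*m/2 + 20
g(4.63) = -596.78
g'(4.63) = -287.45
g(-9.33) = -49876.48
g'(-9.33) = 25896.97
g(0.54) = 19.18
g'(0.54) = 22.35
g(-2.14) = -4.95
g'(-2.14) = 44.47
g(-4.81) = -1855.56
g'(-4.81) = 2007.49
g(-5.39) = -3331.65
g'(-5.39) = 3142.75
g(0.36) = 15.03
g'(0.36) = 23.47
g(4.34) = -509.97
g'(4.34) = -307.52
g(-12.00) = -168245.00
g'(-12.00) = 67622.00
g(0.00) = 7.00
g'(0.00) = 20.00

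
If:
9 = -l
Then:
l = -9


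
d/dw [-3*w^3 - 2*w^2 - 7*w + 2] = -9*w^2 - 4*w - 7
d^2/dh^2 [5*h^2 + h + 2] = 10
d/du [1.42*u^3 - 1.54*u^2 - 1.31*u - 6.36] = 4.26*u^2 - 3.08*u - 1.31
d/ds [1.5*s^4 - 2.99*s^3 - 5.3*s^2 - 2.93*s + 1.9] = 6.0*s^3 - 8.97*s^2 - 10.6*s - 2.93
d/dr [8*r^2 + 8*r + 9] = 16*r + 8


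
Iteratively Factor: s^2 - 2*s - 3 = (s - 3)*(s + 1)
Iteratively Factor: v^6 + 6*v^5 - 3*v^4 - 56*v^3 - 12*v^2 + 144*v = (v - 2)*(v^5 + 8*v^4 + 13*v^3 - 30*v^2 - 72*v) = (v - 2)*(v + 3)*(v^4 + 5*v^3 - 2*v^2 - 24*v) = (v - 2)^2*(v + 3)*(v^3 + 7*v^2 + 12*v) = (v - 2)^2*(v + 3)^2*(v^2 + 4*v) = v*(v - 2)^2*(v + 3)^2*(v + 4)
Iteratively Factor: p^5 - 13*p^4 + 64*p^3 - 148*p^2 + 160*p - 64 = (p - 4)*(p^4 - 9*p^3 + 28*p^2 - 36*p + 16) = (p - 4)*(p - 2)*(p^3 - 7*p^2 + 14*p - 8) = (p - 4)^2*(p - 2)*(p^2 - 3*p + 2) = (p - 4)^2*(p - 2)*(p - 1)*(p - 2)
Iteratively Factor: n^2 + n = (n + 1)*(n)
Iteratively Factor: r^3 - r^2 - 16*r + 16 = (r + 4)*(r^2 - 5*r + 4) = (r - 1)*(r + 4)*(r - 4)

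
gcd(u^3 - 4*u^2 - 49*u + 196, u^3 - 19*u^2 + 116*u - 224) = u^2 - 11*u + 28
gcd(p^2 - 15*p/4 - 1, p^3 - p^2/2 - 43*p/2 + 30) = p - 4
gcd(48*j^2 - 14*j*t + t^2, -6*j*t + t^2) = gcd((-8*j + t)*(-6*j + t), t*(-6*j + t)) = -6*j + t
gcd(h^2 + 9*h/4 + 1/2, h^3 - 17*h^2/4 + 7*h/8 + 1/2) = h + 1/4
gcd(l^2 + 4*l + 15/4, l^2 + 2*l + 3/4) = l + 3/2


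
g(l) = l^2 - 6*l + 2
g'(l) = 2*l - 6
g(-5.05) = 57.80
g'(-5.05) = -16.10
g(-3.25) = 32.06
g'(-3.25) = -12.50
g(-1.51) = 13.34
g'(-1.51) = -9.02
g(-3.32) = 32.94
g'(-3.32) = -12.64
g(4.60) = -4.44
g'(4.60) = 3.20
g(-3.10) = 30.21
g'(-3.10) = -12.20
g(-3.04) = 29.48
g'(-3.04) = -12.08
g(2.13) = -6.24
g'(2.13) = -1.74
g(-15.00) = 317.00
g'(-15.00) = -36.00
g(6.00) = 2.00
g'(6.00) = 6.00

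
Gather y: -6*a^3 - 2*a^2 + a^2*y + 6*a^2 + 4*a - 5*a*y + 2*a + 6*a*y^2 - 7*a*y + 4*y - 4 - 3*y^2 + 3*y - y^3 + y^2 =-6*a^3 + 4*a^2 + 6*a - y^3 + y^2*(6*a - 2) + y*(a^2 - 12*a + 7) - 4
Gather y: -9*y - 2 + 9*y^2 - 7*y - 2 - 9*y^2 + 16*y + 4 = 0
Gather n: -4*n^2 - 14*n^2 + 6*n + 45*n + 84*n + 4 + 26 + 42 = -18*n^2 + 135*n + 72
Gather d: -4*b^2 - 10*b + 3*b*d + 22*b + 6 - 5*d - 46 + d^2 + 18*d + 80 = -4*b^2 + 12*b + d^2 + d*(3*b + 13) + 40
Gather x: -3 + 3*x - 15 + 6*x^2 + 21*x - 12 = 6*x^2 + 24*x - 30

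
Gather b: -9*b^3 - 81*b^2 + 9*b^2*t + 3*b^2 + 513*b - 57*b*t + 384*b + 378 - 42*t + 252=-9*b^3 + b^2*(9*t - 78) + b*(897 - 57*t) - 42*t + 630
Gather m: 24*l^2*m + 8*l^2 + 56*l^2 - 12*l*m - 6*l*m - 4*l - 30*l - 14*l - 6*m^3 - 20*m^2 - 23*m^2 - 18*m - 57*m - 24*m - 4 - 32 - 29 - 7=64*l^2 - 48*l - 6*m^3 - 43*m^2 + m*(24*l^2 - 18*l - 99) - 72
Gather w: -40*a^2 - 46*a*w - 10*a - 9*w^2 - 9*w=-40*a^2 - 10*a - 9*w^2 + w*(-46*a - 9)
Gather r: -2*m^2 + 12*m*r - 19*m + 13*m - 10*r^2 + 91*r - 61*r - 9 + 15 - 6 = -2*m^2 - 6*m - 10*r^2 + r*(12*m + 30)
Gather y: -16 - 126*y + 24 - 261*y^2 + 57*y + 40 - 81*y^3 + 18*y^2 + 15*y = -81*y^3 - 243*y^2 - 54*y + 48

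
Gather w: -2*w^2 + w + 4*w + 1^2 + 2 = -2*w^2 + 5*w + 3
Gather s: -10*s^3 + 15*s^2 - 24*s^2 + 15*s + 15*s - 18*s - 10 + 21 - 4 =-10*s^3 - 9*s^2 + 12*s + 7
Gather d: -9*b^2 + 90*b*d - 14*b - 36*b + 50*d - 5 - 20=-9*b^2 - 50*b + d*(90*b + 50) - 25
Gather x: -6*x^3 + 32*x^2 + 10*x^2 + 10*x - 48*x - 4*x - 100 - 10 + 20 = -6*x^3 + 42*x^2 - 42*x - 90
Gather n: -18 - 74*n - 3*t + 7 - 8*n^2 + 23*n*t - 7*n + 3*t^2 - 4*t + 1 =-8*n^2 + n*(23*t - 81) + 3*t^2 - 7*t - 10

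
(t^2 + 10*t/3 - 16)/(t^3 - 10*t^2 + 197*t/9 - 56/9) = 3*(t + 6)/(3*t^2 - 22*t + 7)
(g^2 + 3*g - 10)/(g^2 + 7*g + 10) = (g - 2)/(g + 2)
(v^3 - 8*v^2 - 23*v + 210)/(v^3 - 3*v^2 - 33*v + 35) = (v - 6)/(v - 1)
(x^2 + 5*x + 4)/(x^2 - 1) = (x + 4)/(x - 1)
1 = 1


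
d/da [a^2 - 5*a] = 2*a - 5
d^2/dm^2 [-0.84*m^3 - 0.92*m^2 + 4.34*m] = -5.04*m - 1.84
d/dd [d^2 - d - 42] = 2*d - 1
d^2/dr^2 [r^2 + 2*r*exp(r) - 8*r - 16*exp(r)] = 2*r*exp(r) - 12*exp(r) + 2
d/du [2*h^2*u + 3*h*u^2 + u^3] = 2*h^2 + 6*h*u + 3*u^2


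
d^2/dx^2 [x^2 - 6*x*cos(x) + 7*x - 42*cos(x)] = 6*x*cos(x) + 12*sin(x) + 42*cos(x) + 2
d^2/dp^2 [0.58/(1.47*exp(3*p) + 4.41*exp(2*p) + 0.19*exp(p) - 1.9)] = (0.58*(4.41*exp(2*p) + 8.82*exp(p) + 0.19)*(8.82*exp(2*p) + 17.64*exp(p) + 0.38)*exp(p) - (7.6734*exp(2*p) + 10.2312*exp(p) + 0.1102)*(1.47*exp(3*p) + 4.41*exp(2*p) + 0.19*exp(p) - 1.9))*exp(p)/(1.47*exp(3*p) + 4.41*exp(2*p) + 0.19*exp(p) - 1.9)^3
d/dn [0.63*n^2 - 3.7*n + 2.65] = 1.26*n - 3.7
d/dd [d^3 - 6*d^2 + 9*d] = 3*d^2 - 12*d + 9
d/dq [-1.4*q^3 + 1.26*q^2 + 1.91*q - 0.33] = -4.2*q^2 + 2.52*q + 1.91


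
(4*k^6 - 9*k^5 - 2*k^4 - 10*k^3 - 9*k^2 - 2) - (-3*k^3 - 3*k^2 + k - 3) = 4*k^6 - 9*k^5 - 2*k^4 - 7*k^3 - 6*k^2 - k + 1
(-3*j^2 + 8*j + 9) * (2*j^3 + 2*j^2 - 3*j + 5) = -6*j^5 + 10*j^4 + 43*j^3 - 21*j^2 + 13*j + 45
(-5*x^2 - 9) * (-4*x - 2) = 20*x^3 + 10*x^2 + 36*x + 18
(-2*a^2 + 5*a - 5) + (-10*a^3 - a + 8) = -10*a^3 - 2*a^2 + 4*a + 3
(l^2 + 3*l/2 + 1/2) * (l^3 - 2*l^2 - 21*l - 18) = l^5 - l^4/2 - 47*l^3/2 - 101*l^2/2 - 75*l/2 - 9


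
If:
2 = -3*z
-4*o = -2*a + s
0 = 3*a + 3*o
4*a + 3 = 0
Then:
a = -3/4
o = 3/4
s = -9/2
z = -2/3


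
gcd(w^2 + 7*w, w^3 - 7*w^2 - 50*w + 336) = w + 7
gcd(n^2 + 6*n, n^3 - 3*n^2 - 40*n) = n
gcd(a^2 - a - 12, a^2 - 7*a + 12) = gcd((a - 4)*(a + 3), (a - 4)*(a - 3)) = a - 4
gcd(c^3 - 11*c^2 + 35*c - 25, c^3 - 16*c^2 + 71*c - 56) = c - 1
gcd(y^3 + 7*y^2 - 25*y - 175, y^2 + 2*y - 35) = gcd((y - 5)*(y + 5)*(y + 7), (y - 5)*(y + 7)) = y^2 + 2*y - 35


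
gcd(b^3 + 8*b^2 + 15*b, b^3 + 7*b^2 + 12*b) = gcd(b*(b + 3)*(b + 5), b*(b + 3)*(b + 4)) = b^2 + 3*b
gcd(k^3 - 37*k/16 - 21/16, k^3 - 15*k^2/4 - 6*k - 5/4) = k + 1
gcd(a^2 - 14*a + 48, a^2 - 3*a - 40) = a - 8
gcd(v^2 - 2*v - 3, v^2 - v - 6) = v - 3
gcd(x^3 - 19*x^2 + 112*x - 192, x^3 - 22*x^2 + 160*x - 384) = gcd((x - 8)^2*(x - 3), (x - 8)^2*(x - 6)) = x^2 - 16*x + 64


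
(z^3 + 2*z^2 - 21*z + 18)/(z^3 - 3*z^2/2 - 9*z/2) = 2*(z^2 + 5*z - 6)/(z*(2*z + 3))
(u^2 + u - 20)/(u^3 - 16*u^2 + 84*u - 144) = (u + 5)/(u^2 - 12*u + 36)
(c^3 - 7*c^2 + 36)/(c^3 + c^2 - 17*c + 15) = (c^2 - 4*c - 12)/(c^2 + 4*c - 5)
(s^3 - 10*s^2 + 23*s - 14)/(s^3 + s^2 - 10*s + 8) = (s - 7)/(s + 4)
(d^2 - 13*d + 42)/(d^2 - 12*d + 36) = (d - 7)/(d - 6)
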